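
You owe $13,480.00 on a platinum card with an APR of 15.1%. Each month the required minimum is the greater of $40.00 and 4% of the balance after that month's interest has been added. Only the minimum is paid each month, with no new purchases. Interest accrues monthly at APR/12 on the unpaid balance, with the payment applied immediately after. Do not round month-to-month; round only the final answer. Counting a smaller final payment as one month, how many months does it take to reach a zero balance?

Monthly rate r = 15.1%/12 = 1.25833% = 0.0125833.
While 4% of the post-interest balance exceeds $40.00, each month B ← (B·(1+r))·(1 − 0.04), i.e. B shrinks by the factor (1+r)·0.96 = 0.97208.
This holds for months 1–93. Entering month 94 the balance is $968.23; 4% of the post-interest balance is now below $40.00, so the flat $40.00 minimum applies from here.
From month 94 a fixed $40.00 at rate r clears $968.23 in 30 more payments. Total: 93 + 30 = 123 months.

123 months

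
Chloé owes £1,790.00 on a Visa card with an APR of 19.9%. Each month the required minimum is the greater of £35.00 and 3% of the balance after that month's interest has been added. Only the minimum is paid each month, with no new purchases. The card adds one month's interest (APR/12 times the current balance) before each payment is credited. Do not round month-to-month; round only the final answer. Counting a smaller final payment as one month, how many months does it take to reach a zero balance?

80 months

Monthly rate r = 19.9%/12 = 1.65833% = 0.0165833.
While 3% of the post-interest balance exceeds £35.00, each month B ← (B·(1+r))·(1 − 0.03), i.e. B shrinks by the factor (1+r)·0.97 = 0.98609.
This holds for months 1–32. Entering month 33 the balance is £1,143.20; 3% of the post-interest balance is now below £35.00, so the flat £35.00 minimum applies from here.
From month 33 a fixed £35.00 at rate r clears £1,143.20 in 48 more payments. Total: 32 + 48 = 80 months.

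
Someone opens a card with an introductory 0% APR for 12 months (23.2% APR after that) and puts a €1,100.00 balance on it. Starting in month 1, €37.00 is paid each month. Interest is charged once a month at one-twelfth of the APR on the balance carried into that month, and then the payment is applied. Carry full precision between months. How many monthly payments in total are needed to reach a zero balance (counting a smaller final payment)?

34 payments

Promo months 1–12 at r₀ = 0%/12 = 0; months 13+ at r₁ = 23.2%/12 = 0.0193333.
After month 12 (no interest yet): B = €1,100.00 − 12·€37.00 = €656.00.
Then at r₁ with €37.00/mo: n₂ = −ln(1 − r₁·B/P)/ln(1+r₁) ≈ 21.92 → 22 more payments.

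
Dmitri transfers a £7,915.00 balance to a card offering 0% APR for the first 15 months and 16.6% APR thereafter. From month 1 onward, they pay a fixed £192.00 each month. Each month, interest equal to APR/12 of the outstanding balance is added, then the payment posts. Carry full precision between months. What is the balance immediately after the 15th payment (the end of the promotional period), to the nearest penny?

Promo months 1–15 at r₀ = 0%/12 = 0; months 16+ at r₁ = 16.6%/12 = 0.0138333.
After month 15 (no interest yet): B = £7,915.00 − 15·£192.00 = £5,035.00.

£5,035.00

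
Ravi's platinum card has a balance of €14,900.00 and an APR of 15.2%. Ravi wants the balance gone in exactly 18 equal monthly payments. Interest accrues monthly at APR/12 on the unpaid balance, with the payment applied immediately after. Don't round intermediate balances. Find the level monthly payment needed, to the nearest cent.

Monthly rate r = 15.2%/12 = 1.26667% = 0.0126667.
Level-payment amortization: P = B₀·r / (1 − (1+r)^(−n)) = 14900.00·0.0126667 / (1 − 1.01267^(−18)).
Denominator 1 − (1+r)^(−18) = 0.202734937.
P = 188.733 / 0.202734937 ≈ 930.94.

€930.94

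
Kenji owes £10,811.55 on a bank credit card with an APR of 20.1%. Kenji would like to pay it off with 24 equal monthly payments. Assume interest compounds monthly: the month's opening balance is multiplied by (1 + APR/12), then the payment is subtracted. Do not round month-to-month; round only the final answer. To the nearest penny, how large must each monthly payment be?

Monthly rate r = 20.1%/12 = 1.675% = 0.01675.
Level-payment amortization: P = B₀·r / (1 − (1+r)^(−n)) = 10811.55·0.01675 / (1 − 1.01675^(−24)).
Denominator 1 − (1+r)^(−24) = 0.32878809.
P = 181.093 / 0.32878809 ≈ 550.79.

£550.79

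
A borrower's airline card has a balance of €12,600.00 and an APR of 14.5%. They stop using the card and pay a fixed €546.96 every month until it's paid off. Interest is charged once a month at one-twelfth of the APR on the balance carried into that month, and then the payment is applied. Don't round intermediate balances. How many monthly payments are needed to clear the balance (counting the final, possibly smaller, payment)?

28 months

Monthly rate r = 14.5%/12 = 1.20833% = 0.0120833.
Recurrence: B ← B·(1+r) − €546.96.
Month 1: interest €152.25; balance after payment €12,205.29.
Month 2: interest €147.48; balance after payment €11,805.81.
Closed form: n = −ln(1 − rB₀/P)/ln(1+r) = −ln(0.72164)/ln(1.01208) ≈ 27.161, so the balance reaches zero during payment 28.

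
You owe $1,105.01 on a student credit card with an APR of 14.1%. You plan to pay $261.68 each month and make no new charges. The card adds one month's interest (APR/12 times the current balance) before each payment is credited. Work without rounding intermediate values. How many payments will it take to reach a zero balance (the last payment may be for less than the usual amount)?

5 months

Monthly rate r = 14.1%/12 = 1.175% = 0.01175.
Recurrence: B ← B·(1+r) − $261.68.
Month 1: interest $12.98; balance after payment $856.31.
Month 2: interest $10.06; balance after payment $604.70.
Month 3: interest $7.11; balance after payment $350.12.
Month 4: interest $4.11; balance after payment $92.55.
Month 5: interest $1.09; balance after payment $0.00.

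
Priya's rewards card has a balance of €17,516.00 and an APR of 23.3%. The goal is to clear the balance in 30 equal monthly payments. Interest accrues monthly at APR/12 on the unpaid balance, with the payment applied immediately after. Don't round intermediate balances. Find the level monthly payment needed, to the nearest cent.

€775.83

Monthly rate r = 23.3%/12 = 1.94167% = 0.0194167.
Level-payment amortization: P = B₀·r / (1 − (1+r)^(−n)) = 17516.00·0.0194167 / (1 − 1.01942^(−30)).
Denominator 1 − (1+r)^(−30) = 0.43837283.
P = 340.102 / 0.43837283 ≈ 775.83.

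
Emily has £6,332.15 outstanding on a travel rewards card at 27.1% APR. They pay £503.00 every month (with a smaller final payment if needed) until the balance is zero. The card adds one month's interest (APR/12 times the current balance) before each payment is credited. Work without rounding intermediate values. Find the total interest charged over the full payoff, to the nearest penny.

Monthly rate r = 27.1%/12 = 2.25833% = 0.0225833.
Payoff takes n = ⌈−ln(1 − rB₀/P)/ln(1+r)⌉ = ⌈14.978⌉ = 15 payments; the last is £492.03.
Total paid = 14·£503.00 + £492.03 = £7,534.03.
Total interest = total paid − principal = £7,534.03 − £6,332.15 = £1,201.88.

£1,201.88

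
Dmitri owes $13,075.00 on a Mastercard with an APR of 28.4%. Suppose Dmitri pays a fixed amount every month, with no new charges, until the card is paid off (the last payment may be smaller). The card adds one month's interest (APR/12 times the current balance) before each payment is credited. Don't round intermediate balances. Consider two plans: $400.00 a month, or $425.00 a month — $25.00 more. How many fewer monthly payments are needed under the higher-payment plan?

8 fewer payments

Monthly rate r = 28.4%/12 = 2.36667% = 0.0236667.
At $400.00/mo: n = ⌈−ln(1 − rB₀/P)/ln(1+r)⌉ = 64 payments (last $203.65); total interest = total paid − $13,075.00 = $12,328.65.
At $425.00/mo: 56 payments (last $288.37); total interest $10,588.37.
Payments saved = 64 − 56 = 8.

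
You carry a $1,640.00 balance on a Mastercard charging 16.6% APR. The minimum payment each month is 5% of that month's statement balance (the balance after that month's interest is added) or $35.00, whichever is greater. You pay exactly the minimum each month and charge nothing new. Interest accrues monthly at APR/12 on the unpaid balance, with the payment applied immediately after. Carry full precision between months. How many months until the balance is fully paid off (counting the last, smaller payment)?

47 months

Monthly rate r = 16.6%/12 = 1.38333% = 0.0138333.
While 5% of the post-interest balance exceeds $35.00, each month B ← (B·(1+r))·(1 − 0.05), i.e. B shrinks by the factor (1+r)·0.95 = 0.96314.
This holds for months 1–24. Entering month 25 the balance is $665.90; 5% of the post-interest balance is now below $35.00, so the flat $35.00 minimum applies from here.
From month 25 a fixed $35.00 at rate r clears $665.90 in 23 more payments. Total: 24 + 23 = 47 months.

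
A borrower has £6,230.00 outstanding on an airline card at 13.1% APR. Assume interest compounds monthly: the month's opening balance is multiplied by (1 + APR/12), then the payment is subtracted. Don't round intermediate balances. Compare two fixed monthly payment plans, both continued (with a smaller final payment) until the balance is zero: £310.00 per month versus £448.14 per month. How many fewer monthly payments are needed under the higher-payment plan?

Monthly rate r = 13.1%/12 = 1.09167% = 0.0109167.
At £310.00/mo: n = ⌈−ln(1 − rB₀/P)/ln(1+r)⌉ = 23 payments (last £251.91); total interest = total paid − £6,230.00 = £841.91.
At £448.14/mo: 16 payments (last £71.81); total interest £563.91.
Payments saved = 23 − 16 = 7.

7 fewer payments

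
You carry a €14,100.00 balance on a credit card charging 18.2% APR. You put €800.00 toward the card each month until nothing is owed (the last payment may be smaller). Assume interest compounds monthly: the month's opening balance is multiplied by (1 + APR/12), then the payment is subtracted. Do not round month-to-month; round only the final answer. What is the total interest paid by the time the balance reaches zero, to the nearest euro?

€2,432

Monthly rate r = 18.2%/12 = 1.51667% = 0.0151667.
Payoff takes n = ⌈−ln(1 − rB₀/P)/ln(1+r)⌉ = ⌈20.663⌉ = 21 payments; the last is €531.74.
Total paid = 20·€800.00 + €531.74 = €16,531.74.
Total interest = total paid − principal = €16,531.74 − €14,100.00 = €2,431.74.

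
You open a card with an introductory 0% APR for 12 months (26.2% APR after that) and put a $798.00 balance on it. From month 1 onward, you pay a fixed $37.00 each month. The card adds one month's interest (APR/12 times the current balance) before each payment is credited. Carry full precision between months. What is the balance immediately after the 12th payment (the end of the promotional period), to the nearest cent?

Promo months 1–12 at r₀ = 0%/12 = 0; months 13+ at r₁ = 26.2%/12 = 0.0218333.
After month 12 (no interest yet): B = $798.00 − 12·$37.00 = $354.00.

$354.00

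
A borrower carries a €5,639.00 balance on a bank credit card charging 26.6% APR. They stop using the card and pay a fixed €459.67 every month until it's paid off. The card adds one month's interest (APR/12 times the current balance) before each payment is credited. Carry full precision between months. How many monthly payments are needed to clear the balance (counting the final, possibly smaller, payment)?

Monthly rate r = 26.6%/12 = 2.21667% = 0.0221667.
Recurrence: B ← B·(1+r) − €459.67.
Month 1: interest €125.00; balance after payment €5,304.33.
Month 2: interest €117.58; balance after payment €4,962.24.
Closed form: n = −ln(1 − rB₀/P)/ln(1+r) = −ln(0.72807)/ln(1.02217) ≈ 14.475, so the balance reaches zero during payment 15.

15 payments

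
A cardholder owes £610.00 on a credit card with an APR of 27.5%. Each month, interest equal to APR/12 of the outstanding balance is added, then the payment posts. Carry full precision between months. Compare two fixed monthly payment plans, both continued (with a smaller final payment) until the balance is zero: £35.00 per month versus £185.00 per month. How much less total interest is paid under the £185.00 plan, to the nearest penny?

£145.60

Monthly rate r = 27.5%/12 = 2.29167% = 0.0229167.
At £35.00/mo: n = ⌈−ln(1 − rB₀/P)/ln(1+r)⌉ = 23 payments (last £17.64); total interest = total paid − £610.00 = £177.64.
At £185.00/mo: 4 payments (last £87.04); total interest £32.04.
Interest saved = £177.64 − £32.04 = £145.60.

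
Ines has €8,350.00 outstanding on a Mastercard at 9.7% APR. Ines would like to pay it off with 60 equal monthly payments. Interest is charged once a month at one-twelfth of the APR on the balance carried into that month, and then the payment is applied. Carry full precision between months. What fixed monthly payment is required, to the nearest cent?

€176.18

Monthly rate r = 9.7%/12 = 0.808333% = 0.00808333.
Level-payment amortization: P = B₀·r / (1 − (1+r)^(−n)) = 8350.00·0.00808333 / (1 − 1.00808^(−60)).
Denominator 1 − (1+r)^(−60) = 0.383101202.
P = 67.4958 / 0.383101202 ≈ 176.18.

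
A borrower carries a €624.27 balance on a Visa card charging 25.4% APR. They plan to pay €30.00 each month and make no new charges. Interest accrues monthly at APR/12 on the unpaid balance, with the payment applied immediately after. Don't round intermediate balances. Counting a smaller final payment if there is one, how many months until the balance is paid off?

28 payments

Monthly rate r = 25.4%/12 = 2.11667% = 0.0211667.
Recurrence: B ← B·(1+r) − €30.00.
Month 1: interest €13.21; balance after payment €607.48.
Month 2: interest €12.86; balance after payment €590.34.
Closed form: n = −ln(1 − rB₀/P)/ln(1+r) = −ln(0.55954)/ln(1.02117) ≈ 27.721, so the balance reaches zero during payment 28.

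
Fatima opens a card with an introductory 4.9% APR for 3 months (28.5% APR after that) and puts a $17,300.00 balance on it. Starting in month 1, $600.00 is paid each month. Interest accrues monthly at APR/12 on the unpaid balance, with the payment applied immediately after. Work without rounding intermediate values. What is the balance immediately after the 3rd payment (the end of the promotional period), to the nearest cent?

$15,705.43

Promo months 1–3 at r₀ = 4.9%/12 = 0.00408333; months 4+ at r₁ = 28.5%/12 = 0.02375.
After month 3: iterate B ← B·(1+r₀) − $600.00 for 3 months → $15,705.43.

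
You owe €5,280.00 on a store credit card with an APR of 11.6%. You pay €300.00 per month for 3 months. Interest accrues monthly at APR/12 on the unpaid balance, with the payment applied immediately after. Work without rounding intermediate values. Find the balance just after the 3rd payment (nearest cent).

Monthly rate r = 11.6%/12 = 0.966667% = 0.00966667.
Each month: B ← B·(1+r) − €300.00.
Month 1: interest €51.04; balance after payment €5,031.04.
Month 2: interest €48.63; balance after payment €4,779.67.
Month 3: interest €46.20; balance after payment €4,525.88.

€4,525.88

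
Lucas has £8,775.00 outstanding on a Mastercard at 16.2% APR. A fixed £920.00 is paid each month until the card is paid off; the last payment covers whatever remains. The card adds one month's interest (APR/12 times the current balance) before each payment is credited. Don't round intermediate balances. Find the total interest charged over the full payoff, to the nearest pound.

Monthly rate r = 16.2%/12 = 1.35% = 0.0135.
Payoff takes n = ⌈−ln(1 − rB₀/P)/ln(1+r)⌉ = ⌈10.279⌉ = 11 payments; the last is £258.18.
Total paid = 10·£920.00 + £258.18 = £9,458.18.
Total interest = total paid − principal = £9,458.18 − £8,775.00 = £683.18.

£683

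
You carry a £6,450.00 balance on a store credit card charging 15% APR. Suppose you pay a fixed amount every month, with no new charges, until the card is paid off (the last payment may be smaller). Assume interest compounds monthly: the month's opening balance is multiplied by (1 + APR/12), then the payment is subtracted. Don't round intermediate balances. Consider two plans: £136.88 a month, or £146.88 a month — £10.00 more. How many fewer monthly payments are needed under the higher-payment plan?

Monthly rate r = 15%/12 = 1.25% = 0.0125.
At £136.88/mo: n = ⌈−ln(1 − rB₀/P)/ln(1+r)⌉ = 72 payments (last £79.66); total interest = total paid − £6,450.00 = £3,348.14.
At £146.88/mo: 65 payments (last £12.65); total interest £2,962.97.
Payments saved = 72 − 65 = 7.

7 fewer payments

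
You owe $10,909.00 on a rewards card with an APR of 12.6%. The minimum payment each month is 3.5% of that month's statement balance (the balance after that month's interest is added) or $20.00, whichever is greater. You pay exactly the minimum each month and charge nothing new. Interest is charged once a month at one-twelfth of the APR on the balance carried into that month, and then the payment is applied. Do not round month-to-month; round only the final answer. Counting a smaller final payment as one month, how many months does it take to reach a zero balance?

Monthly rate r = 12.6%/12 = 1.05% = 0.0105.
While 3.5% of the post-interest balance exceeds $20.00, each month B ← (B·(1+r))·(1 − 0.035), i.e. B shrinks by the factor (1+r)·0.965 = 0.97513.
This holds for months 1–118. Entering month 119 the balance is $558.85; 3.5% of the post-interest balance is now below $20.00, so the flat $20.00 minimum applies from here.
From month 119 a fixed $20.00 at rate r clears $558.85 in 34 more payments. Total: 118 + 34 = 152 months.

152 months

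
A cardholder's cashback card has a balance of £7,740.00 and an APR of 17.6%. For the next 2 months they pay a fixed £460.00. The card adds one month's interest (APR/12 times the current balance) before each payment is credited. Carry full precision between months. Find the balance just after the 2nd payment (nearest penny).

£7,041.96

Monthly rate r = 17.6%/12 = 1.46667% = 0.0146667.
Each month: B ← B·(1+r) − £460.00.
Month 1: interest £113.52; balance after payment £7,393.52.
Month 2: interest £108.44; balance after payment £7,041.96.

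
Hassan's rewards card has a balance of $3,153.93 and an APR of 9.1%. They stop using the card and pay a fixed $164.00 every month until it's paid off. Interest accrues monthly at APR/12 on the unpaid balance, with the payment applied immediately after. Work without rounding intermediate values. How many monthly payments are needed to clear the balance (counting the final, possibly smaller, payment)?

Monthly rate r = 9.1%/12 = 0.758333% = 0.00758333.
Recurrence: B ← B·(1+r) − $164.00.
Month 1: interest $23.92; balance after payment $3,013.85.
Month 2: interest $22.86; balance after payment $2,872.70.
Closed form: n = −ln(1 − rB₀/P)/ln(1+r) = −ln(0.85416)/ln(1.00758) ≈ 20.866, so the balance reaches zero during payment 21.

21 months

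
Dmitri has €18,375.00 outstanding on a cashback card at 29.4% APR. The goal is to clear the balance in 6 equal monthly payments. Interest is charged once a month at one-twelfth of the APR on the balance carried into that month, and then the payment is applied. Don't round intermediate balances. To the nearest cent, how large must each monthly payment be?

€3,330.40

Monthly rate r = 29.4%/12 = 2.45% = 0.0245.
Level-payment amortization: P = B₀·r / (1 − (1+r)^(−n)) = 18375.00·0.0245 / (1 − 1.0245^(−6)).
Denominator 1 − (1+r)^(−6) = 0.135175024.
P = 450.187 / 0.135175024 ≈ 3330.40.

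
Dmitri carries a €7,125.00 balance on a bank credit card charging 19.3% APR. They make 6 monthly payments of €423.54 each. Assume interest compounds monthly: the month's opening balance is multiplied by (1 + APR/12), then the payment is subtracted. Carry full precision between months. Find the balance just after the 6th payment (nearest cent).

Monthly rate r = 19.3%/12 = 1.60833% = 0.0160833.
Each month: B ← B·(1+r) − €423.54.
Month 1: interest €114.59; balance after payment €6,816.05.
Month 2: interest €109.62; balance after payment €6,502.14.
Month 3: interest €104.58; balance after payment €6,183.17.
Month 4: interest €99.45; balance after payment €5,859.08.
Month 5: interest €94.23; balance after payment €5,529.77.
Month 6: interest €88.94; balance after payment €5,195.17.

€5,195.17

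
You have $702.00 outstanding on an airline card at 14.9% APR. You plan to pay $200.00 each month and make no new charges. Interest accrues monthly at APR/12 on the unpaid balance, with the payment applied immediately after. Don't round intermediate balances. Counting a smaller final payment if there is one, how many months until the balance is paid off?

4 months

Monthly rate r = 14.9%/12 = 1.24167% = 0.0124167.
Recurrence: B ← B·(1+r) − $200.00.
Month 1: interest $8.72; balance after payment $510.72.
Month 2: interest $6.34; balance after payment $317.06.
Month 3: interest $3.94; balance after payment $120.99.
Month 4: interest $1.50; balance after payment $0.00.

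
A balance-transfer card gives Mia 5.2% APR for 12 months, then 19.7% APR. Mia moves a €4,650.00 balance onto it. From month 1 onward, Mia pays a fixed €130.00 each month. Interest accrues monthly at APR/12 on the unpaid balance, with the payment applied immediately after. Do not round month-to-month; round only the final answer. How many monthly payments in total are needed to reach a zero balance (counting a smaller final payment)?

46 months

Promo months 1–12 at r₀ = 5.2%/12 = 0.00433333; months 13+ at r₁ = 19.7%/12 = 0.0164167.
After month 12: iterate B ← B·(1+r₀) − €130.00 for 12 months → €3,299.92.
Then at r₁ with €130.00/mo: n₂ = −ln(1 − r₁·B/P)/ln(1+r₁) ≈ 33.11 → 34 more payments.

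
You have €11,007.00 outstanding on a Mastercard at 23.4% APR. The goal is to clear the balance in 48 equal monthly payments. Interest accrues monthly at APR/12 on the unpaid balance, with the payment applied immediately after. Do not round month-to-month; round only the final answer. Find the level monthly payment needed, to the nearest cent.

Monthly rate r = 23.4%/12 = 1.95% = 0.0195.
Level-payment amortization: P = B₀·r / (1 − (1+r)^(−n)) = 11007.00·0.0195 / (1 − 1.0195^(−48)).
Denominator 1 − (1+r)^(−48) = 0.604257262.
P = 214.637 / 0.604257262 ≈ 355.21.

€355.21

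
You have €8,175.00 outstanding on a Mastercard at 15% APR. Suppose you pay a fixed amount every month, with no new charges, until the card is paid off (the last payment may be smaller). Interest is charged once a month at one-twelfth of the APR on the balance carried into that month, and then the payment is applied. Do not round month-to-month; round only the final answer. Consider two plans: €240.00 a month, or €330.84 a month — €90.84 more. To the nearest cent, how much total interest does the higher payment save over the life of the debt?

€878.67

Monthly rate r = 15%/12 = 1.25% = 0.0125.
At €240.00/mo: n = ⌈−ln(1 − rB₀/P)/ln(1+r)⌉ = 45 payments (last €157.87); total interest = total paid − €8,175.00 = €2,542.87.
At €330.84/mo: 30 payments (last €244.84); total interest €1,664.20.
Interest saved = €2,542.87 − €1,664.20 = €878.67.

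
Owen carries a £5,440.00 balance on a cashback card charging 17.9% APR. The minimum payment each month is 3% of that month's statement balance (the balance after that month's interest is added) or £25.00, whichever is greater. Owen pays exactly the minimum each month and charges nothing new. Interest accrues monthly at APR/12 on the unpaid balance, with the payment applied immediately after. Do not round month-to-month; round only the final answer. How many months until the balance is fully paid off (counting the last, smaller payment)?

167 months

Monthly rate r = 17.9%/12 = 1.49167% = 0.0149167.
While 3% of the post-interest balance exceeds £25.00, each month B ← (B·(1+r))·(1 − 0.03), i.e. B shrinks by the factor (1+r)·0.97 = 0.98447.
This holds for months 1–121. Entering month 122 the balance is £818.57; 3% of the post-interest balance is now below £25.00, so the flat £25.00 minimum applies from here.
From month 122 a fixed £25.00 at rate r clears £818.57 in 46 more payments. Total: 121 + 46 = 167 months.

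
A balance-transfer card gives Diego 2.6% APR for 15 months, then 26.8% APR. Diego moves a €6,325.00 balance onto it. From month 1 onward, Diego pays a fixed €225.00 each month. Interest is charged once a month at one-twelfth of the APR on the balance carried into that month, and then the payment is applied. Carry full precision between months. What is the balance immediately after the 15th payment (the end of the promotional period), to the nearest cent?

€3,107.04

Promo months 1–15 at r₀ = 2.6%/12 = 0.00216667; months 16+ at r₁ = 26.8%/12 = 0.0223333.
After month 15: iterate B ← B·(1+r₀) − €225.00 for 15 months → €3,107.04.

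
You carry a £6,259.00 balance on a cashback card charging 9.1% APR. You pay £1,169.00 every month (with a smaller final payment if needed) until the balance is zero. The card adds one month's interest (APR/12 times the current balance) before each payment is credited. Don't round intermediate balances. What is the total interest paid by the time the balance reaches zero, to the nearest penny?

Monthly rate r = 9.1%/12 = 0.758333% = 0.00758333.
Payoff takes n = ⌈−ln(1 − rB₀/P)/ln(1+r)⌉ = ⌈5.487⌉ = 6 payments; the last is £569.91.
Total paid = 5·£1,169.00 + £569.91 = £6,414.91.
Total interest = total paid − principal = £6,414.91 − £6,259.00 = £155.91.

£155.91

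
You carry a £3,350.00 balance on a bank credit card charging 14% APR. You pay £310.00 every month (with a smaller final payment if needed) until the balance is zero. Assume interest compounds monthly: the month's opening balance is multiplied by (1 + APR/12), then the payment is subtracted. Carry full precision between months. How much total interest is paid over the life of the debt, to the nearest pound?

Monthly rate r = 14%/12 = 1.16667% = 0.0116667.
Payoff takes n = ⌈−ln(1 − rB₀/P)/ln(1+r)⌉ = ⌈11.618⌉ = 12 payments; the last is £192.06.
Total paid = 11·£310.00 + £192.06 = £3,602.06.
Total interest = total paid − principal = £3,602.06 − £3,350.00 = £252.06.

£252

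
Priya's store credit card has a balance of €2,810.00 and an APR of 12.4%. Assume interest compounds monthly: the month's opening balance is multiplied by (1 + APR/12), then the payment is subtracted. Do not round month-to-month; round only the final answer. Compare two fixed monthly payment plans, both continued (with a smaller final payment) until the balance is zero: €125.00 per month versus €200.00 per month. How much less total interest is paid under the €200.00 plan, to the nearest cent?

Monthly rate r = 12.4%/12 = 1.03333% = 0.0103333.
At €125.00/mo: n = ⌈−ln(1 − rB₀/P)/ln(1+r)⌉ = 26 payments (last €89.38); total interest = total paid − €2,810.00 = €404.38.
At €200.00/mo: 16 payments (last €52.02); total interest €242.02.
Interest saved = €404.38 − €242.02 = €162.36.

€162.36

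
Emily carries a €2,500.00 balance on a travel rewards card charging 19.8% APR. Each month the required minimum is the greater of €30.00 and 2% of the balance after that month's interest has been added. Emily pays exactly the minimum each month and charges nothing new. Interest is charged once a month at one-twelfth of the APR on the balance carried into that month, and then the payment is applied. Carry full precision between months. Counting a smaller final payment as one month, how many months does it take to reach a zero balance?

Monthly rate r = 19.8%/12 = 1.65% = 0.0165.
While 2% of the post-interest balance exceeds €30.00, each month B ← (B·(1+r))·(1 − 0.02), i.e. B shrinks by the factor (1+r)·0.98 = 0.99617.
This holds for months 1–138. Entering month 139 the balance is €1,472.17; 2% of the post-interest balance is now below €30.00, so the flat €30.00 minimum applies from here.
From month 139 a fixed €30.00 at rate r clears €1,472.17 in 102 more payments. Total: 138 + 102 = 240 months.

240 months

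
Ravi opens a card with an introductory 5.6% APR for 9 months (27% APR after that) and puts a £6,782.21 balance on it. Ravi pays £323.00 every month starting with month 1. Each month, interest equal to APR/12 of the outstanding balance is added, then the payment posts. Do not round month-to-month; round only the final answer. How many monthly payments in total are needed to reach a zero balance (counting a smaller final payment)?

25 months

Promo months 1–9 at r₀ = 5.6%/12 = 0.00466667; months 10+ at r₁ = 27%/12 = 0.0225.
After month 9: iterate B ← B·(1+r₀) − £323.00 for 9 months → £4,110.58.
Then at r₁ with £323.00/mo: n₂ = −ln(1 − r₁·B/P)/ln(1+r₁) ≈ 15.16 → 16 more payments.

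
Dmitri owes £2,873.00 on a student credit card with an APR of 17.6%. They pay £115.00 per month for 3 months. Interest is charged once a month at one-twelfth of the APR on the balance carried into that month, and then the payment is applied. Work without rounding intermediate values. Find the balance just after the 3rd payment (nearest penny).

£2,651.19

Monthly rate r = 17.6%/12 = 1.46667% = 0.0146667.
Each month: B ← B·(1+r) − £115.00.
Month 1: interest £42.14; balance after payment £2,800.14.
Month 2: interest £41.07; balance after payment £2,726.21.
Month 3: interest £39.98; balance after payment £2,651.19.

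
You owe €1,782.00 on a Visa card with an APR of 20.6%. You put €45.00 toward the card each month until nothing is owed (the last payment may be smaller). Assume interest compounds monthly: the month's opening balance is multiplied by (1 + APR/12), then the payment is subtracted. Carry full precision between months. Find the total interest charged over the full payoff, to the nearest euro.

Monthly rate r = 20.6%/12 = 1.71667% = 0.0171667.
Payoff takes n = ⌈−ln(1 − rB₀/P)/ln(1+r)⌉ = ⌈66.906⌉ = 67 payments; the last is €40.81.
Total paid = 66·€45.00 + €40.81 = €3,010.81.
Total interest = total paid − principal = €3,010.81 − €1,782.00 = €1,228.81.

€1,229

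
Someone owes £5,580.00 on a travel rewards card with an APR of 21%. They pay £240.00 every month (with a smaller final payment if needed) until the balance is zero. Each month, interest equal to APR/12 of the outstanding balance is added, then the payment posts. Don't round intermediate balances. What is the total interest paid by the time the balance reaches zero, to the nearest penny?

£1,646.36

Monthly rate r = 21%/12 = 1.75% = 0.0175.
Payoff takes n = ⌈−ln(1 − rB₀/P)/ln(1+r)⌉ = ⌈30.109⌉ = 31 payments; the last is £26.36.
Total paid = 30·£240.00 + £26.36 = £7,226.36.
Total interest = total paid − principal = £7,226.36 − £5,580.00 = £1,646.36.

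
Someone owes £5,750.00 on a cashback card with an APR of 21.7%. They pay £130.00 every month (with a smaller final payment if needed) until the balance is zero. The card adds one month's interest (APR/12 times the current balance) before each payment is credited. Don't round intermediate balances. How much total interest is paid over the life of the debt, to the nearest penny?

£5,918.86

Monthly rate r = 21.7%/12 = 1.80833% = 0.0180833.
Payoff takes n = ⌈−ln(1 − rB₀/P)/ln(1+r)⌉ = ⌈89.759⌉ = 90 payments; the last is £98.86.
Total paid = 89·£130.00 + £98.86 = £11,668.86.
Total interest = total paid − principal = £11,668.86 − £5,750.00 = £5,918.86.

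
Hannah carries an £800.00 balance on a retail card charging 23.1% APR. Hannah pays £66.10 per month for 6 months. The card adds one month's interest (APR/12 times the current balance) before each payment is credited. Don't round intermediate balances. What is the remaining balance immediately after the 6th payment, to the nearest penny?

Monthly rate r = 23.1%/12 = 1.925% = 0.01925.
Each month: B ← B·(1+r) − £66.10.
Month 1: interest £15.40; balance after payment £749.30.
Month 2: interest £14.42; balance after payment £697.62.
Month 3: interest £13.43; balance after payment £644.95.
Month 4: interest £12.42; balance after payment £591.27.
Month 5: interest £11.38; balance after payment £536.55.
Month 6: interest £10.33; balance after payment £480.78.

£480.78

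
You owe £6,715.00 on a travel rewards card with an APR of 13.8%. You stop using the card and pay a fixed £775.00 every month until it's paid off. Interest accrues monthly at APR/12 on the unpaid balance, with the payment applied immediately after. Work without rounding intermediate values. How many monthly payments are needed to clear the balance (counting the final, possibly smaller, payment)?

10 months

Monthly rate r = 13.8%/12 = 1.15% = 0.0115.
Recurrence: B ← B·(1+r) − £775.00.
Month 1: interest £77.22; balance after payment £6,017.22.
Month 2: interest £69.20; balance after payment £5,311.42.
Closed form: n = −ln(1 − rB₀/P)/ln(1+r) = −ln(0.90036)/ln(1.0115) ≈ 9.180, so the balance reaches zero during payment 10.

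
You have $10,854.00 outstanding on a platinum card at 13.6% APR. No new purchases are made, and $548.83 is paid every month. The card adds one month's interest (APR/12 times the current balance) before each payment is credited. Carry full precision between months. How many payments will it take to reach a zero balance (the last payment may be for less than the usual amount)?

Monthly rate r = 13.6%/12 = 1.13333% = 0.0113333.
Recurrence: B ← B·(1+r) − $548.83.
Month 1: interest $123.01; balance after payment $10,428.18.
Month 2: interest $118.19; balance after payment $9,997.54.
Closed form: n = −ln(1 − rB₀/P)/ln(1+r) = −ln(0.77587)/ln(1.01133) ≈ 22.519, so the balance reaches zero during payment 23.

23 payments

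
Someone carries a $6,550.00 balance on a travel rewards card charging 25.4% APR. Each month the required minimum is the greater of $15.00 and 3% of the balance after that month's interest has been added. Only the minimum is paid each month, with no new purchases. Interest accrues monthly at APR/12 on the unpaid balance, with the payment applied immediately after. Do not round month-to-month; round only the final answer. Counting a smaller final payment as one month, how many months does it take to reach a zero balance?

Monthly rate r = 25.4%/12 = 2.11667% = 0.0211667.
While 3% of the post-interest balance exceeds $15.00, each month B ← (B·(1+r))·(1 − 0.03), i.e. B shrinks by the factor (1+r)·0.97 = 0.99053.
This holds for months 1–273. Entering month 274 the balance is $487.87; 3% of the post-interest balance is now below $15.00, so the flat $15.00 minimum applies from here.
From month 274 a fixed $15.00 at rate r clears $487.87 in 56 more payments. Total: 273 + 56 = 329 months.

329 months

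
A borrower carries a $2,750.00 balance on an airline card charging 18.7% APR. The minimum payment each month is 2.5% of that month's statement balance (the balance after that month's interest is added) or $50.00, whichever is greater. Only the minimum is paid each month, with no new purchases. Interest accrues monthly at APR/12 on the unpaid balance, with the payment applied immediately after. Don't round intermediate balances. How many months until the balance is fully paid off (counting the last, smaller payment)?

96 months

Monthly rate r = 18.7%/12 = 1.55833% = 0.0155833.
While 2.5% of the post-interest balance exceeds $50.00, each month B ← (B·(1+r))·(1 − 0.025), i.e. B shrinks by the factor (1+r)·0.975 = 0.99019.
This holds for months 1–34. Entering month 35 the balance is $1,967.07; 2.5% of the post-interest balance is now below $50.00, so the flat $50.00 minimum applies from here.
From month 35 a fixed $50.00 at rate r clears $1,967.07 in 62 more payments. Total: 34 + 62 = 96 months.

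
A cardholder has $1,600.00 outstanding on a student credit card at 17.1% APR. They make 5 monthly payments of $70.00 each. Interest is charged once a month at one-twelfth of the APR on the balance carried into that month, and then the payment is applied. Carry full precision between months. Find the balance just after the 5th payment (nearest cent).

Monthly rate r = 17.1%/12 = 1.425% = 0.01425.
Each month: B ← B·(1+r) − $70.00.
Month 1: interest $22.80; balance after payment $1,552.80.
Month 2: interest $22.13; balance after payment $1,504.93.
Month 3: interest $21.45; balance after payment $1,456.37.
Month 4: interest $20.75; balance after payment $1,407.13.
Month 5: interest $20.05; balance after payment $1,357.18.

$1,357.18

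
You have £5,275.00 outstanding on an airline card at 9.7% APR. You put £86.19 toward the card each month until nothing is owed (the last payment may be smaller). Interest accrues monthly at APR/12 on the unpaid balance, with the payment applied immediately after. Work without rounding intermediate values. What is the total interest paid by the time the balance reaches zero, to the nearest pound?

Monthly rate r = 9.7%/12 = 0.808333% = 0.00808333.
Payoff takes n = ⌈−ln(1 − rB₀/P)/ln(1+r)⌉ = ⌈84.791⌉ = 85 payments; the last is £68.19.
Total paid = 84·£86.19 + £68.19 = £7,308.15.
Total interest = total paid − principal = £7,308.15 − £5,275.00 = £2,033.15.

£2,033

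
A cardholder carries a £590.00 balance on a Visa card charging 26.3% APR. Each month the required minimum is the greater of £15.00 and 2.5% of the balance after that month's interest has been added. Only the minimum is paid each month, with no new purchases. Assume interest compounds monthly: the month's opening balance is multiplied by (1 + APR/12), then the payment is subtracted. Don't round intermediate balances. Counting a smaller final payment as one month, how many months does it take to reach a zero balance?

Monthly rate r = 26.3%/12 = 2.19167% = 0.0219167.
While 2.5% of the post-interest balance exceeds £15.00, each month B ← (B·(1+r))·(1 − 0.025), i.e. B shrinks by the factor (1+r)·0.975 = 0.99637.
This holds for months 1–2. Entering month 3 the balance is £585.72; 2.5% of the post-interest balance is now below £15.00, so the flat £15.00 minimum applies from here.
From month 3 a fixed £15.00 at rate r clears £585.72 in 90 more payments. Total: 2 + 90 = 92 months.

92 months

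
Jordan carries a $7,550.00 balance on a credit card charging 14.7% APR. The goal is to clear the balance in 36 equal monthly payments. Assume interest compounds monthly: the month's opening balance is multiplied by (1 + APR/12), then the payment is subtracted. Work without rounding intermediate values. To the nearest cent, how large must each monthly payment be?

$260.62

Monthly rate r = 14.7%/12 = 1.225% = 0.01225.
Level-payment amortization: P = B₀·r / (1 − (1+r)^(−n)) = 7550.00·0.01225 / (1 − 1.01225^(−36)).
Denominator 1 − (1+r)^(−36) = 0.354881162.
P = 92.4875 / 0.354881162 ≈ 260.62.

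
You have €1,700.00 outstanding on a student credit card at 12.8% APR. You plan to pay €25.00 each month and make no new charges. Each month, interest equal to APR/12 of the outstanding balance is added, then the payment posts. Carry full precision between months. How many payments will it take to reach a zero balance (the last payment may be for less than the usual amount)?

Monthly rate r = 12.8%/12 = 1.06667% = 0.0106667.
Recurrence: B ← B·(1+r) − €25.00.
Month 1: interest €18.13; balance after payment €1,693.13.
Month 2: interest €18.06; balance after payment €1,686.19.
Closed form: n = −ln(1 − rB₀/P)/ln(1+r) = −ln(0.27467)/ln(1.01067) ≈ 121.788, so the balance reaches zero during payment 122.

122 payments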